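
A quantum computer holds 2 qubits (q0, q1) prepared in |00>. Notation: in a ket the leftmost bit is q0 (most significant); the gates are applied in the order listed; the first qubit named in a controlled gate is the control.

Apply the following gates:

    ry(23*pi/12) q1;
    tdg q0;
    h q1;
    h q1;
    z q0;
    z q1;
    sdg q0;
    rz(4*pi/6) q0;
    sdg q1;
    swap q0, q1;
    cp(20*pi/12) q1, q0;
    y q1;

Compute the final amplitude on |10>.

The amplitude on |10> is 0. Key observation: the block from step 3 through step 4 cancels to the identity and can be dropped.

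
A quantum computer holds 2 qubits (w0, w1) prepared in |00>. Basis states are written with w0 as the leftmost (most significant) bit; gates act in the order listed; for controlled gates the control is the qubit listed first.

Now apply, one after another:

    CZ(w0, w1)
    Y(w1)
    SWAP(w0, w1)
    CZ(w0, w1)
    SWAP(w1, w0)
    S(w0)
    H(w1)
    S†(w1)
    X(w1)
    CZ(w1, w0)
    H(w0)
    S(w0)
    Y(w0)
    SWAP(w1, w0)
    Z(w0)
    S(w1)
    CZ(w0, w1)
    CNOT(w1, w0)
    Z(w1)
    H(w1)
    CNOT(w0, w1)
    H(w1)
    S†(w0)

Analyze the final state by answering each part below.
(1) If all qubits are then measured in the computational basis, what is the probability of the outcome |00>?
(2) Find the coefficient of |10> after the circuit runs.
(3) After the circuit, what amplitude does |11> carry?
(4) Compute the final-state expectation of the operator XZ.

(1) A full measurement returns |00> with probability 1/4.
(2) The final state's coefficient on |10> equals -1/2.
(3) The final state's coefficient on |11> equals -I/2.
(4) In the final state, XZ has expectation 1.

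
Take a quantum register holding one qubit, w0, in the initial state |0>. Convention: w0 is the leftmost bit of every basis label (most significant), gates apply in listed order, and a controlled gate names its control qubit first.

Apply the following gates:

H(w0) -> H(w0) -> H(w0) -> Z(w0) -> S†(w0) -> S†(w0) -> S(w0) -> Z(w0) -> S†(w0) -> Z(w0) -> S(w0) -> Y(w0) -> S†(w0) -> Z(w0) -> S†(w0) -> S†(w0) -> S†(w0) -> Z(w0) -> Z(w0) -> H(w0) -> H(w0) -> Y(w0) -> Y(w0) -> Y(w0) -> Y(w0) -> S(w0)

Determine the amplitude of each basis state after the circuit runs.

After the circuit, the state carries amplitude sqrt(2)/2 on |0>, sqrt(2)/2 on |1>.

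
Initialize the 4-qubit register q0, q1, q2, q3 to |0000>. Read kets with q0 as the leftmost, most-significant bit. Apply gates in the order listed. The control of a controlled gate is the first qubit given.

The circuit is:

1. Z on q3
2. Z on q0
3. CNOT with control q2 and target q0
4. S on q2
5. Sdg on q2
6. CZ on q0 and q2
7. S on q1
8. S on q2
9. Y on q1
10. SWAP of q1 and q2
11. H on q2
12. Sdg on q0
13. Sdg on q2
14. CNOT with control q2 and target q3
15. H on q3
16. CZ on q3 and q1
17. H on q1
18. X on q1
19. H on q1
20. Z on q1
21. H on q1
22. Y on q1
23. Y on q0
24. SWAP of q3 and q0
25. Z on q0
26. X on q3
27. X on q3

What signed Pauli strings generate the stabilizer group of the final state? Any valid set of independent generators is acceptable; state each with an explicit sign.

The final state is stabilized by the group generated by -XIZI, -IXII, +ZIYI, -IIIZ; other independent generating sets are equally valid. Key observation: gates 17-20 undo each other exactly, leaving only the rest of the circuit to track.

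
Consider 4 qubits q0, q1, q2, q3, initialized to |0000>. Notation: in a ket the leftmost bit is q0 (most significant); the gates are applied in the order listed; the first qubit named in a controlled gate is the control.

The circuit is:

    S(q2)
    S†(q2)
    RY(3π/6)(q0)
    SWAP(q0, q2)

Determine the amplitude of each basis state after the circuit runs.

After the circuit, the state carries amplitude sqrt(2)/2 on |0000>, sqrt(2)/2 on |0010>, and 0 on every other basis state. Key observation: steps 1-2 multiply out to the identity, so the circuit reduces to the remaining gates.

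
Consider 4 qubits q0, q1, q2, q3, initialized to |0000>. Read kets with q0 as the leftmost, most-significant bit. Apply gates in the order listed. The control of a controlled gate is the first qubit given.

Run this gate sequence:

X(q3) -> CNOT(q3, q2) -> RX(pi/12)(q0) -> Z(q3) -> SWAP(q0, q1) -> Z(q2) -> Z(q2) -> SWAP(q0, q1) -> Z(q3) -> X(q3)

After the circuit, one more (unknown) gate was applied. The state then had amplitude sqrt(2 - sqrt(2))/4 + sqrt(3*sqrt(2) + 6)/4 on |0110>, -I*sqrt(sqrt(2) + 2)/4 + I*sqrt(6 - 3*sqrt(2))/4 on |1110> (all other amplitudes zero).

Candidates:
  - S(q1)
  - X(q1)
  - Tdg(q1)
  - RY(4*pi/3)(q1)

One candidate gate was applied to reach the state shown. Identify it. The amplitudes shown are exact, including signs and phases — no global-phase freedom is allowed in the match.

The unique candidate consistent with the amplitudes is X(q1).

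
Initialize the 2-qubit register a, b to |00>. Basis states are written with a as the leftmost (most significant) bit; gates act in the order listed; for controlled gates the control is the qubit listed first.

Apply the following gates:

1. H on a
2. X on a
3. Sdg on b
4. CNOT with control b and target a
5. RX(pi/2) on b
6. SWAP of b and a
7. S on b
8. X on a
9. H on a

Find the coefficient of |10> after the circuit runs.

|10> carries amplitude sqrt(2)*(-1 - I)/4 in the final state.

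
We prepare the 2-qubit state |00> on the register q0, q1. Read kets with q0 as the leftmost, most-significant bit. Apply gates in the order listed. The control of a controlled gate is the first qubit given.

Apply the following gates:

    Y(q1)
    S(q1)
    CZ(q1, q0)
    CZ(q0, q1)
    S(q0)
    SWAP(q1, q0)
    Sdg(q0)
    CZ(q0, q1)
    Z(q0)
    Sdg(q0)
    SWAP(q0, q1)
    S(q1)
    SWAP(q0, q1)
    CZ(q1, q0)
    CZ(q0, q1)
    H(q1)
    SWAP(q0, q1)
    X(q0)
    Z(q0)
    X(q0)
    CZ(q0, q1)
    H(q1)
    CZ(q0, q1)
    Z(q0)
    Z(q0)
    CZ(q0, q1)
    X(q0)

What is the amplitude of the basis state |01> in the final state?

The final state's coefficient on |01> equals -I/2. Key observation: steps 23-26 multiply out to the identity, so the circuit reduces to the remaining gates.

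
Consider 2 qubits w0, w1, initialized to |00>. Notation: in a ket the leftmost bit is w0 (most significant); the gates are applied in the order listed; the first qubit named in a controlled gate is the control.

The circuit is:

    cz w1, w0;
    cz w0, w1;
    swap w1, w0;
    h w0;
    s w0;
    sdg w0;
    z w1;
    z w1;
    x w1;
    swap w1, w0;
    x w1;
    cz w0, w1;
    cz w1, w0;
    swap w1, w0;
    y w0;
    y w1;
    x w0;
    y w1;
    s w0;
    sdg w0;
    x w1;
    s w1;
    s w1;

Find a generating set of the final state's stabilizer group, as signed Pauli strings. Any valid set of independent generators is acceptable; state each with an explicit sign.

One valid set of independent stabilizer generators is -XI, +IZ (any independent generating set of the same group is equally correct).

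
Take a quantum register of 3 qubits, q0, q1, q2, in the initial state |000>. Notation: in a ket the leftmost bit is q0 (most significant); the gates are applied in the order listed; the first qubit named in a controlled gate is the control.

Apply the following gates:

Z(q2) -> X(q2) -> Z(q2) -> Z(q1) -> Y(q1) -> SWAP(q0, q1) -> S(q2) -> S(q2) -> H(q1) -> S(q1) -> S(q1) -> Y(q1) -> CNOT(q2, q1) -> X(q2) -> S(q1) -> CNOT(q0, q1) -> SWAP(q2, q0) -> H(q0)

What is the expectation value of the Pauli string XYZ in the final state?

The observable XYZ averages to 1.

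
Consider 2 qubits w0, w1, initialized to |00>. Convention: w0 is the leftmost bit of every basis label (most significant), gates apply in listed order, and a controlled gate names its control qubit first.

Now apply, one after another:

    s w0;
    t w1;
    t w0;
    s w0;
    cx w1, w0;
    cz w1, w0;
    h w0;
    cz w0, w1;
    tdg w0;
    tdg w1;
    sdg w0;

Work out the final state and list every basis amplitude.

The final amplitudes are sqrt(2)/2 on |00>, 0 on |01>, -sqrt(2)*exp(I*pi/4)/2 on |10>, 0 on |11>.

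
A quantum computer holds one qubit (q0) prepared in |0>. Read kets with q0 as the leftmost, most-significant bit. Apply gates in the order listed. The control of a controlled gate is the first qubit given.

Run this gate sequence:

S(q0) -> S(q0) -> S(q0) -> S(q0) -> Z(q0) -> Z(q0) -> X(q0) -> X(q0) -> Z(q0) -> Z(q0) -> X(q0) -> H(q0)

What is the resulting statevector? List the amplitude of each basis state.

After the circuit, the state carries amplitude sqrt(2)/2 on |0>, -sqrt(2)/2 on |1>. Key observation: steps 5-10 multiply out to the identity, so the circuit reduces to the remaining gates.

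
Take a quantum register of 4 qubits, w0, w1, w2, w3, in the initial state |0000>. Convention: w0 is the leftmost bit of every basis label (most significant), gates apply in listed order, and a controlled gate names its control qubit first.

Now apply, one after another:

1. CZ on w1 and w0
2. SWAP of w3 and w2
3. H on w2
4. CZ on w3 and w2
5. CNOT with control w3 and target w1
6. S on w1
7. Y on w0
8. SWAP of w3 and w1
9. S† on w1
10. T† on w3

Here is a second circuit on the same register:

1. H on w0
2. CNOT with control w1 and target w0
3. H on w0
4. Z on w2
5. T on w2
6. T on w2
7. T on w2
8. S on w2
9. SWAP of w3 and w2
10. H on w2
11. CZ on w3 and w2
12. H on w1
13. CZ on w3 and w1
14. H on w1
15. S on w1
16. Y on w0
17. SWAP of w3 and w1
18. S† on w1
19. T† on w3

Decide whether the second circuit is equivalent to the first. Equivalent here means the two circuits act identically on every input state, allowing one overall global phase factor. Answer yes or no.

No — the two circuits implement different unitaries, even allowing a global phase.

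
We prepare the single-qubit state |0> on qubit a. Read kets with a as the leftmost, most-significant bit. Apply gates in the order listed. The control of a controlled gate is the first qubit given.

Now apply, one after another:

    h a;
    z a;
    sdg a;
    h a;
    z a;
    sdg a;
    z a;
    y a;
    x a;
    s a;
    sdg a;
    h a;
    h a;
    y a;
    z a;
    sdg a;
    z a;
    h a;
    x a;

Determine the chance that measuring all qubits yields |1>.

A full measurement returns |1> with probability 1/2.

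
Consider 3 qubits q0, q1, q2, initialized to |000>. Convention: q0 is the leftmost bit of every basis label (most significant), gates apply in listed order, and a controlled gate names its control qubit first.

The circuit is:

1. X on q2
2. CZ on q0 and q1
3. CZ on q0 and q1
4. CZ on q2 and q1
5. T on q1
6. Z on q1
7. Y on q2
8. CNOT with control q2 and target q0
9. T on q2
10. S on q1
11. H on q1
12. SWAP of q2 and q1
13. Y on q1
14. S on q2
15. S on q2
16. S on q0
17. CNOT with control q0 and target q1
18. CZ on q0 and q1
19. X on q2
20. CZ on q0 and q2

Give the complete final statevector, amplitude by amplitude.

The final amplitudes are -sqrt(2)/2 on |010>, sqrt(2)/2 on |011>, and 0 on every other basis state.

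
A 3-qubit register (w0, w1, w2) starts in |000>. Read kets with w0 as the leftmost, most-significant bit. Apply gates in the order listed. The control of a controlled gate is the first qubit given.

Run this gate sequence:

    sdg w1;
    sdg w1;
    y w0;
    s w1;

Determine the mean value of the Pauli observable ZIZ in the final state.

In the final state, ZIZ has expectation -1.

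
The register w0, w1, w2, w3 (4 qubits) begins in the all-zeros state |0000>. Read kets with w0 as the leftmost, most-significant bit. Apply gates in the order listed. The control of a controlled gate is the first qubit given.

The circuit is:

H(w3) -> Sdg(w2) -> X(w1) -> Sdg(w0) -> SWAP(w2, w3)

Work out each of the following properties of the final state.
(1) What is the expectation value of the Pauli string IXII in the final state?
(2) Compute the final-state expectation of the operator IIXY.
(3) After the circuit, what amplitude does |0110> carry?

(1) The observable IXII averages to 0.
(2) The observable IIXY averages to 0.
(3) |0110> carries amplitude sqrt(2)/2 in the final state.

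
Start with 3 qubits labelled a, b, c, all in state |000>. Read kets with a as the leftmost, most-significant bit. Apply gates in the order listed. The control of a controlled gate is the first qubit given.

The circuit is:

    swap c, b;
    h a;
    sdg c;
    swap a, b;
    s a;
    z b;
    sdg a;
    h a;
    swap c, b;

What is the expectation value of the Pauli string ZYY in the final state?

In the final state, ZYY has expectation 0.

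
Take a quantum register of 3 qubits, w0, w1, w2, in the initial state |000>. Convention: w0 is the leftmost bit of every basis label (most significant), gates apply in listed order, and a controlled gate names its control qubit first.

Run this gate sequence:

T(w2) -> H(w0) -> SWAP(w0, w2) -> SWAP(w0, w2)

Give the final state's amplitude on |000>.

|000> carries amplitude sqrt(2)/2 in the final state. Key observation: the block from step 3 through step 4 cancels to the identity and can be dropped.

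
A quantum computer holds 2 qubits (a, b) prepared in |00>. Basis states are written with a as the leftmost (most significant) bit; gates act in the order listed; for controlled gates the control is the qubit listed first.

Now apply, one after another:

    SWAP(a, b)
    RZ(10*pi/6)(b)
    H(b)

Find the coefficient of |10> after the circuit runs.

The amplitude on |10> is 0.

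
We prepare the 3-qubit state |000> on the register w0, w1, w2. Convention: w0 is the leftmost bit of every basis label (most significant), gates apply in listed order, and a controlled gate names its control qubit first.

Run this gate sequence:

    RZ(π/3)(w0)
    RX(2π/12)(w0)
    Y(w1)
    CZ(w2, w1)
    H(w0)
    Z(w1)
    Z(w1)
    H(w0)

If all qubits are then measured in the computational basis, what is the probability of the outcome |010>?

Outcome |010> occurs with probability sqrt(3)/4 + 1/2. Key observation: gates 5-8 undo each other exactly, leaving only the rest of the circuit to track.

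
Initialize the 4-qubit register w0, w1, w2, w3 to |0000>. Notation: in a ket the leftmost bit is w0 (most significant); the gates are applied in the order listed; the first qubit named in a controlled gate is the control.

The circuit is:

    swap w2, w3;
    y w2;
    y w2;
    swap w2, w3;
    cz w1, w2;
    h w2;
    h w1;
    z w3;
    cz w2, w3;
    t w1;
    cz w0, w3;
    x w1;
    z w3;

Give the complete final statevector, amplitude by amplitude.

After the circuit, the state carries amplitude exp(I*pi/4)/2 on |0000>, exp(I*pi/4)/2 on |0010>, 1/2 on |0100>, 1/2 on |0110>, and 0 on every other basis state. Key observation: the block from step 1 through step 4 cancels to the identity and can be dropped.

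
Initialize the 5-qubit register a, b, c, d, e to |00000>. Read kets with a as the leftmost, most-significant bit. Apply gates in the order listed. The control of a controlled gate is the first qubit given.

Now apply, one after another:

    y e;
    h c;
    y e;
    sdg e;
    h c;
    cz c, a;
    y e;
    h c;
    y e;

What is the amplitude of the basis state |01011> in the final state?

The final state's coefficient on |01011> equals 0.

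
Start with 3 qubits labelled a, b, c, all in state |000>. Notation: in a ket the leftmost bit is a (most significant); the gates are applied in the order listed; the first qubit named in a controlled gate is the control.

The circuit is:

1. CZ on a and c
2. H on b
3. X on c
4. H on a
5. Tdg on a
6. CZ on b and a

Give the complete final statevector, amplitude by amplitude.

The resulting statevector has amplitude 0 on |000>, 1/2 on |001>, 0 on |010>, 1/2 on |011>, 0 on |100>, -exp(3*I*pi/4)/2 on |101>, 0 on |110>, exp(3*I*pi/4)/2 on |111>.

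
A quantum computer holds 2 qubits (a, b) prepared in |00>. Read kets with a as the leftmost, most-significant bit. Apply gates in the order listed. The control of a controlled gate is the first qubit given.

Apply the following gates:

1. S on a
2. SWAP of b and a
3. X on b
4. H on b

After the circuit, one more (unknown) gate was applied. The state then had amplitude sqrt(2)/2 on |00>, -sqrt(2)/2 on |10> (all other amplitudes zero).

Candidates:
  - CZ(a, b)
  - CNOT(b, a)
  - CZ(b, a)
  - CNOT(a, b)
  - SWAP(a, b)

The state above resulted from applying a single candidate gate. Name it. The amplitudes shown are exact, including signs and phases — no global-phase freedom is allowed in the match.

The unique candidate consistent with the amplitudes is SWAP(a, b).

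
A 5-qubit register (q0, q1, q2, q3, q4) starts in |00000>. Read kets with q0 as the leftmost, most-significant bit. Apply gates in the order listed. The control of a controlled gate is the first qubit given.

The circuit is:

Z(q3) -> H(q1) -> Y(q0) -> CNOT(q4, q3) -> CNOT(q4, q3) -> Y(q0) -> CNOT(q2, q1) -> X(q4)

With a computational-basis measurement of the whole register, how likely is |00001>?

A full measurement returns |00001> with probability 1/2. Key observation: steps 3-6 multiply out to the identity, so the circuit reduces to the remaining gates.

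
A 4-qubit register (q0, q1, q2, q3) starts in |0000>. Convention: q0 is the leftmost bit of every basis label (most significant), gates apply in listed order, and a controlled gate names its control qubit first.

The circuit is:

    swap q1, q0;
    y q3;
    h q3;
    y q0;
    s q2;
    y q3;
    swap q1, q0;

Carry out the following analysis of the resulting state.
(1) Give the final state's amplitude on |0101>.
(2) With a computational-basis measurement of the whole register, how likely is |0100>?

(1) The final state's coefficient on |0101> equals -sqrt(2)*I/2.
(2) The probability of measuring |0100> is 1/2.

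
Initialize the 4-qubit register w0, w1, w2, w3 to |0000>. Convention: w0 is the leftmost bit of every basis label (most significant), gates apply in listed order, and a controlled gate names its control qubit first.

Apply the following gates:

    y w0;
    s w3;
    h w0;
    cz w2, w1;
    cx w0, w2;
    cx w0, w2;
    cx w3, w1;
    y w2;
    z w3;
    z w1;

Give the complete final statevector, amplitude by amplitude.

The resulting statevector has amplitude -sqrt(2)/2 on |0010>, sqrt(2)/2 on |1010>, and 0 on every other basis state. Key observation: steps 5-6 multiply out to the identity, so the circuit reduces to the remaining gates.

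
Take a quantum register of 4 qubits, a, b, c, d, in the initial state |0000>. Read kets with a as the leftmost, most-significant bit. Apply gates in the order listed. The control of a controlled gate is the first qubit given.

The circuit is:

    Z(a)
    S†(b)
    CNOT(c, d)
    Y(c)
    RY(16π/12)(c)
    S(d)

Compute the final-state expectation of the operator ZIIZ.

In the final state, ZIIZ has expectation 1.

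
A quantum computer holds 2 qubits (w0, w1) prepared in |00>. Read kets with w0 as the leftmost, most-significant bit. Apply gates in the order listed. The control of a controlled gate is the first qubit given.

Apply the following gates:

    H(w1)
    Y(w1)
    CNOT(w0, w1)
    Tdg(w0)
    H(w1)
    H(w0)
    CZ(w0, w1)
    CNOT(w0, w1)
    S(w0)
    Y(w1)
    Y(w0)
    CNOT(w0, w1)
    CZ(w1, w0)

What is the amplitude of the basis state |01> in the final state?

The final state's coefficient on |01> equals -sqrt(2)/2.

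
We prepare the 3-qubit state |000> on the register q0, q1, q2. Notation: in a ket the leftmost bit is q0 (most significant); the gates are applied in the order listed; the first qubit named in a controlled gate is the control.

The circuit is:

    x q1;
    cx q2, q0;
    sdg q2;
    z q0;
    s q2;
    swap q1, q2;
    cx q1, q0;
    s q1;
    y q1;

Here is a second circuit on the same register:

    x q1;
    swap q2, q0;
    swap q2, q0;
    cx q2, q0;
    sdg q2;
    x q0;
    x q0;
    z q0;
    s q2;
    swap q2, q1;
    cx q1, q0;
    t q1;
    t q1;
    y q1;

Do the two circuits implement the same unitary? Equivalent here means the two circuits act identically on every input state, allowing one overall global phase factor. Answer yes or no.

Yes, they are equivalent — the unitaries differ by at most a global phase.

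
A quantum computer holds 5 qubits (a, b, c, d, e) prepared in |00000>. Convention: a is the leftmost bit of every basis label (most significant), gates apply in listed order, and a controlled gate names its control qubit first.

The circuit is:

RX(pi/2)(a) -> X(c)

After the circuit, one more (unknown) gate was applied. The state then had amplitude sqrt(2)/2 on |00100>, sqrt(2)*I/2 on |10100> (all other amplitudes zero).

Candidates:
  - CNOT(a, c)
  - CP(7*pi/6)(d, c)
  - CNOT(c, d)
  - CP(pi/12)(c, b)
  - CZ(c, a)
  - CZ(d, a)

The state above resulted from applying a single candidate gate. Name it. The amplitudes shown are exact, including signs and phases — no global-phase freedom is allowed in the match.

The applied gate was CZ(c, a).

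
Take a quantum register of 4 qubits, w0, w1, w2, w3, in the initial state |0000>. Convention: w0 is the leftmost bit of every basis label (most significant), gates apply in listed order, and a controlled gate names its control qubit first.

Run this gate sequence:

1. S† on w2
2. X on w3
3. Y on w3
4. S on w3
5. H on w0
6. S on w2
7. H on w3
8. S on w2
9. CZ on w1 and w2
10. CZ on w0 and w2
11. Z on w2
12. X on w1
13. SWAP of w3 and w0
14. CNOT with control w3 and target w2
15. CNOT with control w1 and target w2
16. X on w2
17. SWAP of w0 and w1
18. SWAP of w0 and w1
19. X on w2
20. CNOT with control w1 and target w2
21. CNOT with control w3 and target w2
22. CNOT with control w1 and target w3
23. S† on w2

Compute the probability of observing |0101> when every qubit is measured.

Outcome |0101> occurs with probability 1/4. Key observation: the block from step 14 through step 21 cancels to the identity and can be dropped.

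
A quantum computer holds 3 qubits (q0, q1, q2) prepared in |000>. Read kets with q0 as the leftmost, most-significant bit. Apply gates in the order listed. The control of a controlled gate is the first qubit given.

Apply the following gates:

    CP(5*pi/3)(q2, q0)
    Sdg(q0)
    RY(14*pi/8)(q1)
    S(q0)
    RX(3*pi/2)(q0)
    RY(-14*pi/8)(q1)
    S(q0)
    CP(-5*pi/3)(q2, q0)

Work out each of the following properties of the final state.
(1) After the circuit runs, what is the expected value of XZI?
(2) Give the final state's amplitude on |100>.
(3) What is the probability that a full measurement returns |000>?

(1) The observable XZI averages to -1.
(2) The amplitude on |100> is sqrt(2)/2.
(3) Outcome |000> occurs with probability 1/2.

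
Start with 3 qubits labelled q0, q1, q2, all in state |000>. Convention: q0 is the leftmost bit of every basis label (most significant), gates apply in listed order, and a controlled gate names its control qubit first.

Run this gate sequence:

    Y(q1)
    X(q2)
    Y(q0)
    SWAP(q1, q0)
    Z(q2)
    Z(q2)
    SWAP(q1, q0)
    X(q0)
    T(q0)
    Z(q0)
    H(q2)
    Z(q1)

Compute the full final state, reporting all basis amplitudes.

After the circuit, the state carries amplitude sqrt(2)/2 on |010>, -sqrt(2)/2 on |011>, and 0 on every other basis state. Key observation: the block from step 4 through step 7 cancels to the identity and can be dropped.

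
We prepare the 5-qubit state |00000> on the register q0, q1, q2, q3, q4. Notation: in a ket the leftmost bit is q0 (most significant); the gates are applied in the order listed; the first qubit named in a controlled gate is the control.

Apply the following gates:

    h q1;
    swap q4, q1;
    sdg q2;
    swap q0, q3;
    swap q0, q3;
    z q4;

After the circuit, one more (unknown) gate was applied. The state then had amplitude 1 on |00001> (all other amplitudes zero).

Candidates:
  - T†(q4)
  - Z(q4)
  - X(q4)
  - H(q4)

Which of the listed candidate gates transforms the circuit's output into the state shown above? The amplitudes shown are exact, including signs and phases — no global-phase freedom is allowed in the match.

It was H(q4) that produced the state shown.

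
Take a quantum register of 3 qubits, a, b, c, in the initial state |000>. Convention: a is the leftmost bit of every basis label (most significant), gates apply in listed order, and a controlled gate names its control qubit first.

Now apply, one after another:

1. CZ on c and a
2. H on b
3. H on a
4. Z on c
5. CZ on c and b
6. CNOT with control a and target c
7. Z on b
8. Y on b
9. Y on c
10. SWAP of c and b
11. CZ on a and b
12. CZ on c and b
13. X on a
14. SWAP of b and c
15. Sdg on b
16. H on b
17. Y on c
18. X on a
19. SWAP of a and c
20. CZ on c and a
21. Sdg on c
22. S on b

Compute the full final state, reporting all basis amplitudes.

The resulting statevector has amplitude sqrt(2)*(-1 + I)/4 on |000>, 0 on |001>, sqrt(2)*(-1 + I)/4 on |010>, 0 on |011>, 0 on |100>, sqrt(2)*(-1 + I)/4 on |101>, 0 on |110>, sqrt(2)*(1 - I)/4 on |111>.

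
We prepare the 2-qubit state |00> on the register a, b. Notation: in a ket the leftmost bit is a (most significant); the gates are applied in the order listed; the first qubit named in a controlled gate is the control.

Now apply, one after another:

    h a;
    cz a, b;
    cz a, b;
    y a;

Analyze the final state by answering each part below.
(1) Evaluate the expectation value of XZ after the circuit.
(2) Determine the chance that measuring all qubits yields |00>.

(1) The observable XZ averages to -1. Key observation: steps 2-3 multiply out to the identity, so the circuit reduces to the remaining gates.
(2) The probability of measuring |00> is 1/2.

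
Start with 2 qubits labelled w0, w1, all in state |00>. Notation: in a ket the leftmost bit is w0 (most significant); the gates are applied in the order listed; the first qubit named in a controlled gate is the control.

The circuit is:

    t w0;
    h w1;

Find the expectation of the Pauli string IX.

The expectation value of IX is 1.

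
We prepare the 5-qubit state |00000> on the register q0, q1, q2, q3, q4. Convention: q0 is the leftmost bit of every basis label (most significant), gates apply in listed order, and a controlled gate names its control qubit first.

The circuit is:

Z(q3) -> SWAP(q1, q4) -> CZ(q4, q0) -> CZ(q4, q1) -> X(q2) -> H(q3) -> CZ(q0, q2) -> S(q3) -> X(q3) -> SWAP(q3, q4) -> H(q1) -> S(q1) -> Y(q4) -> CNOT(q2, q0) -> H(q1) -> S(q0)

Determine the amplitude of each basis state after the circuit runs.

The final amplitudes are sqrt(2)*(1 + I)/4 on |10100>, sqrt(2)*(1 - I)/4 on |10101>, sqrt(2)*(1 - I)/4 on |11100>, sqrt(2)*(-1 - I)/4 on |11101>, and 0 on every other basis state.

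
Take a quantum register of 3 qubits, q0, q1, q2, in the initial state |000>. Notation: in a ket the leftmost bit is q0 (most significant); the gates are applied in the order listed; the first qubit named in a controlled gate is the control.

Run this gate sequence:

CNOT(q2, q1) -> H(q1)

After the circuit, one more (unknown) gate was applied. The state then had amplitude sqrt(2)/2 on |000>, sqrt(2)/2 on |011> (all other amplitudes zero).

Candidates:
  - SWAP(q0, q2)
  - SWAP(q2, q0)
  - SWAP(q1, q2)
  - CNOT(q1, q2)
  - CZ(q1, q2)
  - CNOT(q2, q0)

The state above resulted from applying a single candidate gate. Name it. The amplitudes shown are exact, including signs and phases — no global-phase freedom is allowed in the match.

The unique candidate consistent with the amplitudes is CNOT(q1, q2).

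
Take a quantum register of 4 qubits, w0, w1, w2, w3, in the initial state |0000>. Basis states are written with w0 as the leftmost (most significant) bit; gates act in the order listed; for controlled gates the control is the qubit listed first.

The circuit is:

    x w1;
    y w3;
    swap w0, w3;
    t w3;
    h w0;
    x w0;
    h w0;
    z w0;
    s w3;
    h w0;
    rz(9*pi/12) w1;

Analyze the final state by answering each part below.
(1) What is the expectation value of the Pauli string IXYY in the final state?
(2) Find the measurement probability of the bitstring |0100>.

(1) The observable IXYY averages to 0.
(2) A full measurement returns |0100> with probability 1/2.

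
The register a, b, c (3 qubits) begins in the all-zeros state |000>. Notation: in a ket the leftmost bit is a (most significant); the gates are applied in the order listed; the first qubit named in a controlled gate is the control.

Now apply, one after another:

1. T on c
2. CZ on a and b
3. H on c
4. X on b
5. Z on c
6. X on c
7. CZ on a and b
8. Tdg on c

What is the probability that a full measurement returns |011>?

A full measurement returns |011> with probability 1/2.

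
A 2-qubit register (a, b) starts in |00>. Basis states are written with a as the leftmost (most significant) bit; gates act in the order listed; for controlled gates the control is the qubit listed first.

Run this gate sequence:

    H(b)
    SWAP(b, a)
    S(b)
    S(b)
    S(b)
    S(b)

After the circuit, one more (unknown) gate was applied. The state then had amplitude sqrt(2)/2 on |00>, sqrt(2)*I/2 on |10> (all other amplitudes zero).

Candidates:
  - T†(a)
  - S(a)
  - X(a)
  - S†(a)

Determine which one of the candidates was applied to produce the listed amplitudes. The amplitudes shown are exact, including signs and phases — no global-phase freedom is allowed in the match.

The unique candidate consistent with the amplitudes is S(a). Key observation: gates 3-6 undo each other exactly, leaving only the rest of the circuit to track.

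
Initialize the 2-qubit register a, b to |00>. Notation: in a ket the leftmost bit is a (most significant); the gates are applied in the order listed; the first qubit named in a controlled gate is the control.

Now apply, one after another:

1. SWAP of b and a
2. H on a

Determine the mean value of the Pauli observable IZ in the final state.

The expectation value of IZ is 1.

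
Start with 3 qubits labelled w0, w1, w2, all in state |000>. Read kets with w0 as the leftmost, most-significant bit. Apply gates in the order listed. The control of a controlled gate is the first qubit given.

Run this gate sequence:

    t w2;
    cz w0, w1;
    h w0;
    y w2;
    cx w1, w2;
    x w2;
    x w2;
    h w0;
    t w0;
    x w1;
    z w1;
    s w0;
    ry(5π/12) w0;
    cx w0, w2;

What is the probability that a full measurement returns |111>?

The probability of measuring |111> is 0.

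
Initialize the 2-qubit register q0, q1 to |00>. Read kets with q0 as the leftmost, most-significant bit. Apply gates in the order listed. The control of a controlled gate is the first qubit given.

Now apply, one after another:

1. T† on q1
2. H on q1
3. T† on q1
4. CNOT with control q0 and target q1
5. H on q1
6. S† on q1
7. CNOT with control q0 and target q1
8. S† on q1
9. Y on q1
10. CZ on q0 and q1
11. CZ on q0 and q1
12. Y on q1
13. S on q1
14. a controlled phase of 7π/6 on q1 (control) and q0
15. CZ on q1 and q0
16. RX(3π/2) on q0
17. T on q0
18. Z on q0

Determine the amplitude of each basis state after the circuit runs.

The resulting statevector has amplitude sqrt(2)*(-1 + exp(3*I*pi/4))/4 on |00>, sqrt(2)*(-exp(I*pi/4) + I)/4 on |01>, sqrt(2)*(exp(3*I*pi/4) + I)/4 on |10>, sqrt(2)*(-1 + exp(I*pi/4))/4 on |11>. Key observation: gates 8-13 undo each other exactly, leaving only the rest of the circuit to track.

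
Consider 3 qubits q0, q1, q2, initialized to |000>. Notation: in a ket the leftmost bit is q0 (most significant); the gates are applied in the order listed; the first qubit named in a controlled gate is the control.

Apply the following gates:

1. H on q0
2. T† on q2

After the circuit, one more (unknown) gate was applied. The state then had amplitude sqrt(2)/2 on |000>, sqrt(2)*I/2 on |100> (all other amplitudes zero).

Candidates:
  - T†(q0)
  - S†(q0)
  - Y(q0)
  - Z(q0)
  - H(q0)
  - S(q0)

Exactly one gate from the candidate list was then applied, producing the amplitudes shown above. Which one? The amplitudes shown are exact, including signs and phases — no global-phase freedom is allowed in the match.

The applied gate was S(q0).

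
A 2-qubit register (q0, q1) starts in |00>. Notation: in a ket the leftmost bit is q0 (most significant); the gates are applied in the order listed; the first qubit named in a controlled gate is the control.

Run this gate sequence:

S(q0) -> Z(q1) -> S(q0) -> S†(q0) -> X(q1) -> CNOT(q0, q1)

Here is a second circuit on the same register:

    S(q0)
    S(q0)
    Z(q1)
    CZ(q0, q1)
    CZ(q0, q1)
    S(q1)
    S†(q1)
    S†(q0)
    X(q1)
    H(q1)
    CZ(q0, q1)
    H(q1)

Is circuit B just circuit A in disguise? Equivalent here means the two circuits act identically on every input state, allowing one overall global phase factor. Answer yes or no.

Yes, they are equivalent — the unitaries differ by at most a global phase.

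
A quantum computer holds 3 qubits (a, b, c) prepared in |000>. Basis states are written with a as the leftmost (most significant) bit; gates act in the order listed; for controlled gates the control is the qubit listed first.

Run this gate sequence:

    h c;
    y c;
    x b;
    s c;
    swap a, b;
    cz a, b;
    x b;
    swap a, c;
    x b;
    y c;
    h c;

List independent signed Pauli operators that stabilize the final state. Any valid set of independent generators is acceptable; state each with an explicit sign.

One valid set of independent stabilizer generators is -YII, +IIX, +IZI (any independent generating set of the same group is equally correct).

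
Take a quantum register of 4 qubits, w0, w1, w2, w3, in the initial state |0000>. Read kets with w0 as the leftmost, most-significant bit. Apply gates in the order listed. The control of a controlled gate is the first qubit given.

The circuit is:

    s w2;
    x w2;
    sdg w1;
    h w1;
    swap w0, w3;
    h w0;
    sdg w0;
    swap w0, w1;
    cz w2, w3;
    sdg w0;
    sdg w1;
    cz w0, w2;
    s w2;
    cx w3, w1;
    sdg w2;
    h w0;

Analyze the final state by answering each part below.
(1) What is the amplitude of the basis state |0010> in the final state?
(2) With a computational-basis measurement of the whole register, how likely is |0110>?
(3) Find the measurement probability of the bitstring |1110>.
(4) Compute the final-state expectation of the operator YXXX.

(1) The amplitude on |0010> is sqrt(2)*(1 + I)/4.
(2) Outcome |0110> occurs with probability 1/4.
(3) Outcome |1110> occurs with probability 1/4.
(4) The observable YXXX averages to 0.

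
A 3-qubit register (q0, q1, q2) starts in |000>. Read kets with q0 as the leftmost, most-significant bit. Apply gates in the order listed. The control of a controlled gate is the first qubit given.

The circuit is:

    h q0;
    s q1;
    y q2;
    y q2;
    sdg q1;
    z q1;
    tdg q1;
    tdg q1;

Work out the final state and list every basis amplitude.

The final amplitudes are sqrt(2)/2 on |000>, sqrt(2)/2 on |100>, and 0 on every other basis state.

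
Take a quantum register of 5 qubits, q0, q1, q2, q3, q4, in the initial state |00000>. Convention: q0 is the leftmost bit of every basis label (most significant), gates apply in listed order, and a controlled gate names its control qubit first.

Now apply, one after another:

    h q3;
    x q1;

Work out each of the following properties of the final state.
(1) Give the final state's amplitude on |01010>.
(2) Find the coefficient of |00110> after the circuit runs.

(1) The final state's coefficient on |01010> equals sqrt(2)/2.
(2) The final state's coefficient on |00110> equals 0.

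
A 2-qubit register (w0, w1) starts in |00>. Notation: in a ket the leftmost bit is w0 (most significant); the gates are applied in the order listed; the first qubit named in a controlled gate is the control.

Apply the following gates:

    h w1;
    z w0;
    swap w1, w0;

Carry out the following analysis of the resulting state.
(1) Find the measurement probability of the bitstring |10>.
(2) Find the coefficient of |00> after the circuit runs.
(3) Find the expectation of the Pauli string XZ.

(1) A full measurement returns |10> with probability 1/2.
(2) |00> carries amplitude sqrt(2)/2 in the final state.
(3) The expectation value of XZ is 1.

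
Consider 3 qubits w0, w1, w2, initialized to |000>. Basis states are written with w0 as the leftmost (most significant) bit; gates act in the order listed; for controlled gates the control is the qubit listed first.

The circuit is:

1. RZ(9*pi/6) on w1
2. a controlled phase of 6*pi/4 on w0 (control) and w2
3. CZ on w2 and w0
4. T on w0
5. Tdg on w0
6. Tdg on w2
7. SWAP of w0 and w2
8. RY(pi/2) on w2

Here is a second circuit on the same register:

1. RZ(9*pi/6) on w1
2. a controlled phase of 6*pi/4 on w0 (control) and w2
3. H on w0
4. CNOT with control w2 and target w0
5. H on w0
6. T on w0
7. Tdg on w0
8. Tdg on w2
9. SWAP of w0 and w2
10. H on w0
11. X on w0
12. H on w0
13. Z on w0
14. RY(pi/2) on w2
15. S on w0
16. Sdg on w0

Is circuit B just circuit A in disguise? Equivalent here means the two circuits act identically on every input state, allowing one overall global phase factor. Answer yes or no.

Yes: on every input state the two circuits agree up to one overall phase factor.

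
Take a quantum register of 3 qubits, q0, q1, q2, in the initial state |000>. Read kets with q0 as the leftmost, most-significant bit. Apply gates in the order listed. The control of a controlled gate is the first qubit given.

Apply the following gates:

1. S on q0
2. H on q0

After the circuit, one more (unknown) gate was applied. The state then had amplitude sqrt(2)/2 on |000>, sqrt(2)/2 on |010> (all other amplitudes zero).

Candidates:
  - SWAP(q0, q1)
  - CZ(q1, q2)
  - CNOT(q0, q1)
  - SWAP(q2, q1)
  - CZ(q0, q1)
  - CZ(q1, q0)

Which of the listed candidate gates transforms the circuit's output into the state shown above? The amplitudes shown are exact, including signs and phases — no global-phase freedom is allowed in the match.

The unique candidate consistent with the amplitudes is SWAP(q0, q1).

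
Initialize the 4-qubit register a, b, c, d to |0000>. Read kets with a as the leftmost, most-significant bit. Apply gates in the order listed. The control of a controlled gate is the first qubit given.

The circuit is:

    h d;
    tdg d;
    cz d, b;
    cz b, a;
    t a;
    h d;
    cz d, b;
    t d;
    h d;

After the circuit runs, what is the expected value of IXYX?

The observable IXYX averages to 0.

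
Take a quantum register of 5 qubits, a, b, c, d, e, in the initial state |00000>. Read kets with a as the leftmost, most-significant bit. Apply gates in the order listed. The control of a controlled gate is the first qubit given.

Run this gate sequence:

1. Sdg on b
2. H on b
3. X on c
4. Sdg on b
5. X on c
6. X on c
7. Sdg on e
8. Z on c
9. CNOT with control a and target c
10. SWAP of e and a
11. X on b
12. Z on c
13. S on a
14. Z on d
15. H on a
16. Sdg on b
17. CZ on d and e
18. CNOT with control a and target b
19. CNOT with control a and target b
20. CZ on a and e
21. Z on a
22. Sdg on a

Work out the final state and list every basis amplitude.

The final amplitudes are -I/2 on |00100>, -I/2 on |01100>, 1/2 on |10100>, 1/2 on |11100>, and 0 on every other basis state.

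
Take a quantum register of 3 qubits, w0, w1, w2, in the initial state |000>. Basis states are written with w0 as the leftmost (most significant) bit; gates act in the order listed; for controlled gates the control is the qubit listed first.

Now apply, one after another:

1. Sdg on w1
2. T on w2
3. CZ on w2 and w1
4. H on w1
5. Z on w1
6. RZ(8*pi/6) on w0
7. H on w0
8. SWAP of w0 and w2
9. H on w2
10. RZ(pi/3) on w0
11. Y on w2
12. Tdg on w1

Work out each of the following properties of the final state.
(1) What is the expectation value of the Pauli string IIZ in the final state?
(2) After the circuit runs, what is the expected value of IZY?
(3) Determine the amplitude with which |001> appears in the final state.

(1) The observable IIZ averages to -1.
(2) In the final state, IZY has expectation 0.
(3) |001> carries amplitude -sqrt(2)*exp(2*I*pi/3)/2 in the final state.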